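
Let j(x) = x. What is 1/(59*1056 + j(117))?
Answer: 1/62421 ≈ 1.6020e-5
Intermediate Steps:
1/(59*1056 + j(117)) = 1/(59*1056 + 117) = 1/(62304 + 117) = 1/62421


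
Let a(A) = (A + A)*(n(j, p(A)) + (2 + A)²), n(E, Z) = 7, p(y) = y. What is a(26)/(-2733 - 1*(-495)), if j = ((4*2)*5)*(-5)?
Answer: -20566/1119 ≈ -18.379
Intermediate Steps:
j = -200 (j = (8*5)*(-5) = 40*(-5) = -200)
a(A) = 2*A*(7 + (2 + A)²) (a(A) = (A + A)*(7 + (2 + A)²) = (2*A)*(7 + (2 + A)²) = 2*A*(7 + (2 + A)²))
a(26)/(-2733 - 1*(-495)) = (2*26*(7 + (2 + 26)²))/(-2733 - 1*(-495)) = (2*26*(7 + 28²))/(-2733 + 495) = (2*26*(7 + 784))/(-2238) = (2*26*791)*(-1/2238) = 41132*(-1/2238) = -20566/1119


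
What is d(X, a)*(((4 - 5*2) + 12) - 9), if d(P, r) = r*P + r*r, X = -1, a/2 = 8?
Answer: -720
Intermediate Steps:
a = 16 (a = 2*8 = 16)
d(P, r) = r² + P*r (d(P, r) = P*r + r² = r² + P*r)
d(X, a)*(((4 - 5*2) + 12) - 9) = (16*(-1 + 16))*(((4 - 5*2) + 12) - 9) = (16*15)*(((4 - 10) + 12) - 9) = 240*((-6 + 12) - 9) = 240*(6 - 9) = 240*(-3) = -720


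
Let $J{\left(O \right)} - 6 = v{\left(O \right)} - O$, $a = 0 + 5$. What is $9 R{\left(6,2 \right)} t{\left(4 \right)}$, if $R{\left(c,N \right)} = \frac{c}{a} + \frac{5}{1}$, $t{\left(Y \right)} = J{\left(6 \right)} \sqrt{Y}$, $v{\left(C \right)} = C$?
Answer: $\frac{3348}{5} \approx 669.6$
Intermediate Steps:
$a = 5$
$J{\left(O \right)} = 6$ ($J{\left(O \right)} = 6 + \left(O - O\right) = 6 + 0 = 6$)
$t{\left(Y \right)} = 6 \sqrt{Y}$
$R{\left(c,N \right)} = 5 + \frac{c}{5}$ ($R{\left(c,N \right)} = \frac{c}{5} + \frac{5}{1} = c \frac{1}{5} + 5 \cdot 1 = \frac{c}{5} + 5 = 5 + \frac{c}{5}$)
$9 R{\left(6,2 \right)} t{\left(4 \right)} = 9 \left(5 + \frac{1}{5} \cdot 6\right) 6 \sqrt{4} = 9 \left(5 + \frac{6}{5}\right) 6 \cdot 2 = 9 \cdot \frac{31}{5} \cdot 12 = \frac{279}{5} \cdot 12 = \frac{3348}{5}$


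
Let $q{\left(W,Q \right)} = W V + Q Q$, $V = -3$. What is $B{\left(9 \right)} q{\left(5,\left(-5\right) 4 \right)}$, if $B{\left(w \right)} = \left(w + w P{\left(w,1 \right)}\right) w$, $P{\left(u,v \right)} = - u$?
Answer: $-249480$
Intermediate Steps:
$q{\left(W,Q \right)} = Q^{2} - 3 W$ ($q{\left(W,Q \right)} = W \left(-3\right) + Q Q = - 3 W + Q^{2} = Q^{2} - 3 W$)
$B{\left(w \right)} = w \left(w - w^{2}\right)$ ($B{\left(w \right)} = \left(w + w \left(- w\right)\right) w = \left(w - w^{2}\right) w = w \left(w - w^{2}\right)$)
$B{\left(9 \right)} q{\left(5,\left(-5\right) 4 \right)} = 9^{2} \left(1 - 9\right) \left(\left(\left(-5\right) 4\right)^{2} - 15\right) = 81 \left(1 - 9\right) \left(\left(-20\right)^{2} - 15\right) = 81 \left(-8\right) \left(400 - 15\right) = \left(-648\right) 385 = -249480$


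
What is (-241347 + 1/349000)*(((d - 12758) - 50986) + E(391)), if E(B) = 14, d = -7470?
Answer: 29985916667644/1745 ≈ 1.7184e+10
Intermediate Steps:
(-241347 + 1/349000)*(((d - 12758) - 50986) + E(391)) = (-241347 + 1/349000)*(((-7470 - 12758) - 50986) + 14) = (-241347 + 1/349000)*((-20228 - 50986) + 14) = -84230102999*(-71214 + 14)/349000 = -84230102999/349000*(-71200) = 29985916667644/1745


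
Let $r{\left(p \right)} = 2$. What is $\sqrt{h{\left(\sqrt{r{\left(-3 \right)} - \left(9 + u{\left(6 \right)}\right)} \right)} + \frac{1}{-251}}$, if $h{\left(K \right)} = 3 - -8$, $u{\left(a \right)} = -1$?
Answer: $\frac{2 \sqrt{173190}}{251} \approx 3.316$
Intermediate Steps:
$h{\left(K \right)} = 11$ ($h{\left(K \right)} = 3 + 8 = 11$)
$\sqrt{h{\left(\sqrt{r{\left(-3 \right)} - \left(9 + u{\left(6 \right)}\right)} \right)} + \frac{1}{-251}} = \sqrt{11 + \frac{1}{-251}} = \sqrt{11 - \frac{1}{251}} = \sqrt{\frac{2760}{251}} = \frac{2 \sqrt{173190}}{251}$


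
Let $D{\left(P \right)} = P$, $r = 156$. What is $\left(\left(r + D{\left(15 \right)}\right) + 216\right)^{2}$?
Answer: $149769$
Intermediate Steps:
$\left(\left(r + D{\left(15 \right)}\right) + 216\right)^{2} = \left(\left(156 + 15\right) + 216\right)^{2} = \left(171 + 216\right)^{2} = 387^{2} = 149769$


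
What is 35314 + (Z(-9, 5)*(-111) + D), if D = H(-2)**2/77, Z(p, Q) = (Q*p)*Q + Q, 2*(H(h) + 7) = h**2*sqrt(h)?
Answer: 4599559/77 - 4*I*sqrt(2)/11 ≈ 59735.0 - 0.51426*I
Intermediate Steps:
H(h) = -7 + h**(5/2)/2 (H(h) = -7 + (h**2*sqrt(h))/2 = -7 + h**(5/2)/2)
Z(p, Q) = Q + p*Q**2 (Z(p, Q) = p*Q**2 + Q = Q + p*Q**2)
D = (-7 + 2*I*sqrt(2))**2/77 (D = (-7 + (-2)**(5/2)/2)**2/77 = (-7 + (4*I*sqrt(2))/2)**2*(1/77) = (-7 + 2*I*sqrt(2))**2*(1/77) = (-7 + 2*I*sqrt(2))**2/77 ≈ 0.53247 - 0.51426*I)
35314 + (Z(-9, 5)*(-111) + D) = 35314 + ((5*(1 + 5*(-9)))*(-111) + (41/77 - 4*I*sqrt(2)/11)) = 35314 + ((5*(1 - 45))*(-111) + (41/77 - 4*I*sqrt(2)/11)) = 35314 + ((5*(-44))*(-111) + (41/77 - 4*I*sqrt(2)/11)) = 35314 + (-220*(-111) + (41/77 - 4*I*sqrt(2)/11)) = 35314 + (24420 + (41/77 - 4*I*sqrt(2)/11)) = 35314 + (1880381/77 - 4*I*sqrt(2)/11) = 4599559/77 - 4*I*sqrt(2)/11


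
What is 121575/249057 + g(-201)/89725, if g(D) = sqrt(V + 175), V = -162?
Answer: 40525/83019 + sqrt(13)/89725 ≈ 0.48818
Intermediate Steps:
g(D) = sqrt(13) (g(D) = sqrt(-162 + 175) = sqrt(13))
121575/249057 + g(-201)/89725 = 121575/249057 + sqrt(13)/89725 = 121575*(1/249057) + sqrt(13)*(1/89725) = 40525/83019 + sqrt(13)/89725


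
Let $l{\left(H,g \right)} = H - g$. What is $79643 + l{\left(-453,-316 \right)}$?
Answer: $79506$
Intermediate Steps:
$79643 + l{\left(-453,-316 \right)} = 79643 - 137 = 79506$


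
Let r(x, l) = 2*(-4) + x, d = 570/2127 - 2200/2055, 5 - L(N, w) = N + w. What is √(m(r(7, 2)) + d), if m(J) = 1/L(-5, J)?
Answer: I*√7312040430519/3205389 ≈ 0.8436*I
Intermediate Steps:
L(N, w) = 5 - N - w (L(N, w) = 5 - (N + w) = 5 + (-N - w) = 5 - N - w)
d = -233870/291399 (d = 570*(1/2127) - 2200*1/2055 = 190/709 - 440/411 = -233870/291399 ≈ -0.80258)
r(x, l) = -8 + x
m(J) = 1/(10 - J) (m(J) = 1/(5 - 1*(-5) - J) = 1/(5 + 5 - J) = 1/(10 - J))
√(m(r(7, 2)) + d) = √(-1/(-10 + (-8 + 7)) - 233870/291399) = √(-1/(-10 - 1) - 233870/291399) = √(-1/(-11) - 233870/291399) = √(-1*(-1/11) - 233870/291399) = √(1/11 - 233870/291399) = √(-2281171/3205389) = I*√7312040430519/3205389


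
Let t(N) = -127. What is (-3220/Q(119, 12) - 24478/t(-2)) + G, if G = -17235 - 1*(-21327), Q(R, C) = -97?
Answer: 53192654/12319 ≈ 4317.9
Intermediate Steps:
G = 4092 (G = -17235 + 21327 = 4092)
(-3220/Q(119, 12) - 24478/t(-2)) + G = (-3220/(-97) - 24478/(-127)) + 4092 = (-3220*(-1/97) - 24478*(-1/127)) + 4092 = (3220/97 + 24478/127) + 4092 = 2783306/12319 + 4092 = 53192654/12319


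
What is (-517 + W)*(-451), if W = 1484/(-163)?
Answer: 38675505/163 ≈ 2.3727e+5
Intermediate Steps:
W = -1484/163 (W = 1484*(-1/163) = -1484/163 ≈ -9.1043)
(-517 + W)*(-451) = (-517 - 1484/163)*(-451) = -85755/163*(-451) = 38675505/163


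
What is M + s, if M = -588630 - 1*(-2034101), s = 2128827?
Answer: 3574298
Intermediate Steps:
M = 1445471 (M = -588630 + 2034101 = 1445471)
M + s = 1445471 + 2128827 = 3574298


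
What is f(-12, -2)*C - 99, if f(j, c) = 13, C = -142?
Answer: -1945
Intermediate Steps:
f(-12, -2)*C - 99 = 13*(-142) - 99 = -1846 - 99 = -1945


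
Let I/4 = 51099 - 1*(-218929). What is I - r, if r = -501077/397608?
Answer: 429461673173/397608 ≈ 1.0801e+6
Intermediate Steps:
r = -501077/397608 (r = -501077*1/397608 = -501077/397608 ≈ -1.2602)
I = 1080112 (I = 4*(51099 - 1*(-218929)) = 4*(51099 + 218929) = 4*270028 = 1080112)
I - r = 1080112 - 1*(-501077/397608) = 1080112 + 501077/397608 = 429461673173/397608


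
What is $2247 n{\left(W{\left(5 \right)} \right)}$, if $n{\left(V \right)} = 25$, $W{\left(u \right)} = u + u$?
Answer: $56175$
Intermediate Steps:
$W{\left(u \right)} = 2 u$
$2247 n{\left(W{\left(5 \right)} \right)} = 2247 \cdot 25 = 56175$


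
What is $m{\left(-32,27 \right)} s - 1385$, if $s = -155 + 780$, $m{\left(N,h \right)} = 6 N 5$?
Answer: $-601385$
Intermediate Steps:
$m{\left(N,h \right)} = 30 N$
$s = 625$
$m{\left(-32,27 \right)} s - 1385 = 30 \left(-32\right) 625 - 1385 = \left(-960\right) 625 - 1385 = -600000 - 1385 = -601385$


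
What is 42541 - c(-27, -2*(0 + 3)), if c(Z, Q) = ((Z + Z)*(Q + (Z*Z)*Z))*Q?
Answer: 6421777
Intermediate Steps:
c(Z, Q) = 2*Q*Z*(Q + Z**3) (c(Z, Q) = ((2*Z)*(Q + Z**2*Z))*Q = ((2*Z)*(Q + Z**3))*Q = (2*Z*(Q + Z**3))*Q = 2*Q*Z*(Q + Z**3))
42541 - c(-27, -2*(0 + 3)) = 42541 - 2*(-2*(0 + 3))*(-27)*(-2*(0 + 3) + (-27)**3) = 42541 - 2*(-2*3)*(-27)*(-2*3 - 19683) = 42541 - 2*(-6)*(-27)*(-6 - 19683) = 42541 - 2*(-6)*(-27)*(-19689) = 42541 - 1*(-6379236) = 42541 + 6379236 = 6421777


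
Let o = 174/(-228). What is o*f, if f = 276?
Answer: -4002/19 ≈ -210.63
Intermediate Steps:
o = -29/38 (o = 174*(-1/228) = -29/38 ≈ -0.76316)
o*f = -29/38*276 = -4002/19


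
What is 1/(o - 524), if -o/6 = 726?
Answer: -1/4880 ≈ -0.00020492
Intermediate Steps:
o = -4356 (o = -6*726 = -4356)
1/(o - 524) = 1/(-4356 - 524) = 1/(-4880) = -1/4880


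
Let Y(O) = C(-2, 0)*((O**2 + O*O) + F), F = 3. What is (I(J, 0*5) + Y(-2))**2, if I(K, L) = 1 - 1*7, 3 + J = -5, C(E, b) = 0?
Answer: 36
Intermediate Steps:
J = -8 (J = -3 - 5 = -8)
Y(O) = 0 (Y(O) = 0*((O**2 + O*O) + 3) = 0*((O**2 + O**2) + 3) = 0*(2*O**2 + 3) = 0*(3 + 2*O**2) = 0)
I(K, L) = -6 (I(K, L) = 1 - 7 = -6)
(I(J, 0*5) + Y(-2))**2 = (-6 + 0)**2 = (-6)**2 = 36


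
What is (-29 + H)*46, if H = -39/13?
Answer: -1472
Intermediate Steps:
H = -3 (H = -39*1/13 = -3)
(-29 + H)*46 = (-29 - 3)*46 = -32*46 = -1472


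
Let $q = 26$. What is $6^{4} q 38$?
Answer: $1280448$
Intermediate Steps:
$6^{4} q 38 = 6^{4} \cdot 26 \cdot 38 = 1296 \cdot 26 \cdot 38 = 33696 \cdot 38 = 1280448$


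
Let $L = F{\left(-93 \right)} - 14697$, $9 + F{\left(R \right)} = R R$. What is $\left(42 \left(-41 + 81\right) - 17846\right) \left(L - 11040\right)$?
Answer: $276390102$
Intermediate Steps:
$F{\left(R \right)} = -9 + R^{2}$ ($F{\left(R \right)} = -9 + R R = -9 + R^{2}$)
$L = -6057$ ($L = \left(-9 + \left(-93\right)^{2}\right) - 14697 = \left(-9 + 8649\right) - 14697 = 8640 - 14697 = -6057$)
$\left(42 \left(-41 + 81\right) - 17846\right) \left(L - 11040\right) = \left(42 \left(-41 + 81\right) - 17846\right) \left(-6057 - 11040\right) = \left(42 \cdot 40 - 17846\right) \left(-17097\right) = \left(1680 - 17846\right) \left(-17097\right) = \left(-16166\right) \left(-17097\right) = 276390102$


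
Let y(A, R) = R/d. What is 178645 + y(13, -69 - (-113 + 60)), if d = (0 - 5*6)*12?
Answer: 8039027/45 ≈ 1.7865e+5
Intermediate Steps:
d = -360 (d = (0 - 30)*12 = -30*12 = -360)
y(A, R) = -R/360 (y(A, R) = R/(-360) = R*(-1/360) = -R/360)
178645 + y(13, -69 - (-113 + 60)) = 178645 - (-69 - (-113 + 60))/360 = 178645 - (-69 - 1*(-53))/360 = 178645 - (-69 + 53)/360 = 178645 - 1/360*(-16) = 178645 + 2/45 = 8039027/45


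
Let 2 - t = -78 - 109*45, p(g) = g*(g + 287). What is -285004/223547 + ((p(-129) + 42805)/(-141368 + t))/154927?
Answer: -6021971106915545/4723416002888427 ≈ -1.2749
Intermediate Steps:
p(g) = g*(287 + g)
t = 4985 (t = 2 - (-78 - 109*45) = 2 - (-78 - 4905) = 2 - 1*(-4983) = 2 + 4983 = 4985)
-285004/223547 + ((p(-129) + 42805)/(-141368 + t))/154927 = -285004/223547 + ((-129*(287 - 129) + 42805)/(-141368 + 4985))/154927 = -285004*1/223547 + ((-129*158 + 42805)/(-136383))*(1/154927) = -285004/223547 + ((-20382 + 42805)*(-1/136383))*(1/154927) = -285004/223547 + (22423*(-1/136383))*(1/154927) = -285004/223547 - 22423/136383*1/154927 = -285004/223547 - 22423/21129409041 = -6021971106915545/4723416002888427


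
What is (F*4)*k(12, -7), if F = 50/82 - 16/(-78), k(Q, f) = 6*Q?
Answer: 125088/533 ≈ 234.69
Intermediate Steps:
F = 1303/1599 (F = 50*(1/82) - 16*(-1/78) = 25/41 + 8/39 = 1303/1599 ≈ 0.81488)
(F*4)*k(12, -7) = ((1303/1599)*4)*(6*12) = (5212/1599)*72 = 125088/533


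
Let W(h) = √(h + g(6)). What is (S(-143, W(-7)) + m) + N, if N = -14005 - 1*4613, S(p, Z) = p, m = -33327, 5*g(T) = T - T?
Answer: -52088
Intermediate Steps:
g(T) = 0 (g(T) = (T - T)/5 = (⅕)*0 = 0)
W(h) = √h (W(h) = √(h + 0) = √h)
N = -18618 (N = -14005 - 4613 = -18618)
(S(-143, W(-7)) + m) + N = (-143 - 33327) - 18618 = -33470 - 18618 = -52088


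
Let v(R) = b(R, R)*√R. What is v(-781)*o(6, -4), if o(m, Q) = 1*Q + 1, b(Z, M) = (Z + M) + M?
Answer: 7029*I*√781 ≈ 1.9644e+5*I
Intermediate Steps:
b(Z, M) = Z + 2*M (b(Z, M) = (M + Z) + M = Z + 2*M)
v(R) = 3*R^(3/2) (v(R) = (R + 2*R)*√R = (3*R)*√R = 3*R^(3/2))
o(m, Q) = 1 + Q (o(m, Q) = Q + 1 = 1 + Q)
v(-781)*o(6, -4) = (3*(-781)^(3/2))*(1 - 4) = (3*(-781*I*√781))*(-3) = -2343*I*√781*(-3) = 7029*I*√781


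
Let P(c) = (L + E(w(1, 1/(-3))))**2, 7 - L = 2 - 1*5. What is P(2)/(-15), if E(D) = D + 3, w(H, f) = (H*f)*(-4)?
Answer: -1849/135 ≈ -13.696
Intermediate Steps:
w(H, f) = -4*H*f
E(D) = 3 + D
L = 10 (L = 7 - (2 - 1*5) = 7 - (2 - 5) = 7 - 1*(-3) = 7 + 3 = 10)
P(c) = 1849/9 (P(c) = (10 + (3 - 4*1*1/(-3)))**2 = (10 + (3 - 4*1*1*(-1/3)))**2 = (10 + (3 - 4*1*(-1/3)))**2 = (10 + (3 + 4/3))**2 = (10 + 13/3)**2 = (43/3)**2 = 1849/9)
P(2)/(-15) = (1849/9)/(-15) = -1/15*1849/9 = -1849/135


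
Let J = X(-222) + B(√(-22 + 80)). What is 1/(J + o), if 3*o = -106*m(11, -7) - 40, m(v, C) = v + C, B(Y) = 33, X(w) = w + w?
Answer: -3/1697 ≈ -0.0017678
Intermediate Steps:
X(w) = 2*w
m(v, C) = C + v
J = -411 (J = 2*(-222) + 33 = -444 + 33 = -411)
o = -464/3 (o = (-106*(-7 + 11) - 40)/3 = (-106*4 - 40)/3 = (-424 - 40)/3 = (⅓)*(-464) = -464/3 ≈ -154.67)
1/(J + o) = 1/(-411 - 464/3) = 1/(-1697/3) = -3/1697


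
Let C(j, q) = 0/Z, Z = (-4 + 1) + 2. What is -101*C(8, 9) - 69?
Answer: -69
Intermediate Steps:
Z = -1 (Z = -3 + 2 = -1)
C(j, q) = 0 (C(j, q) = 0/(-1) = 0*(-1) = 0)
-101*C(8, 9) - 69 = -101*0 - 69 = 0 - 69 = -69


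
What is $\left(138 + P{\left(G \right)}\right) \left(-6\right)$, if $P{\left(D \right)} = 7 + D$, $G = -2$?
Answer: $-858$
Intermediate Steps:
$\left(138 + P{\left(G \right)}\right) \left(-6\right) = \left(138 + \left(7 - 2\right)\right) \left(-6\right) = \left(138 + 5\right) \left(-6\right) = 143 \left(-6\right) = -858$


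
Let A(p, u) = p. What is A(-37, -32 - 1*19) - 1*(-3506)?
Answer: 3469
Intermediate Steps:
A(-37, -32 - 1*19) - 1*(-3506) = -37 - 1*(-3506) = -37 + 3506 = 3469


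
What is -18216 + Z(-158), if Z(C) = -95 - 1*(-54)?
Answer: -18257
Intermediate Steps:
Z(C) = -41 (Z(C) = -95 + 54 = -41)
-18216 + Z(-158) = -18216 - 41 = -18257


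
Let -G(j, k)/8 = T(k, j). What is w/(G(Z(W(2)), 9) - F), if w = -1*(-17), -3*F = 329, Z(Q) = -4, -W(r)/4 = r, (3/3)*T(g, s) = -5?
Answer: 51/449 ≈ 0.11359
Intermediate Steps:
T(g, s) = -5
W(r) = -4*r
G(j, k) = 40 (G(j, k) = -8*(-5) = 40)
F = -329/3 (F = -1/3*329 = -329/3 ≈ -109.67)
w = 17
w/(G(Z(W(2)), 9) - F) = 17/(40 - 1*(-329/3)) = 17/(40 + 329/3) = 17/(449/3) = 17*(3/449) = 51/449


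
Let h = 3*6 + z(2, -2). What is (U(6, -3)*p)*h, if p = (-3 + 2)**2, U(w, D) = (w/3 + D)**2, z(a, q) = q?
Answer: 16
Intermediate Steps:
h = 16 (h = 3*6 - 2 = 18 - 2 = 16)
U(w, D) = (D + w/3)**2 (U(w, D) = (w*(1/3) + D)**2 = (w/3 + D)**2 = (D + w/3)**2)
p = 1 (p = (-1)**2 = 1)
(U(6, -3)*p)*h = (((6 + 3*(-3))**2/9)*1)*16 = (((6 - 9)**2/9)*1)*16 = (((1/9)*(-3)**2)*1)*16 = (((1/9)*9)*1)*16 = (1*1)*16 = 1*16 = 16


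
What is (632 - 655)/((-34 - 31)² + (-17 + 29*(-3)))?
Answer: -23/4121 ≈ -0.0055812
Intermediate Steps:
(632 - 655)/((-34 - 31)² + (-17 + 29*(-3))) = -23/((-65)² + (-17 - 87)) = -23/(4225 - 104) = -23/4121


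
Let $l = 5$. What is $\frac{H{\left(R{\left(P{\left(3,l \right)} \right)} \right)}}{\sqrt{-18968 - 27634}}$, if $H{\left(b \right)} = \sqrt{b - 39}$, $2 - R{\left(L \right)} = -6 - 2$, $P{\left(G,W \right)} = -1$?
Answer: $\frac{\sqrt{150162}}{15534} \approx 0.024946$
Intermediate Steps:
$R{\left(L \right)} = 10$ ($R{\left(L \right)} = 2 - \left(-6 - 2\right) = 2 - -8 = 2 + 8 = 10$)
$H{\left(b \right)} = \sqrt{-39 + b}$
$\frac{H{\left(R{\left(P{\left(3,l \right)} \right)} \right)}}{\sqrt{-18968 - 27634}} = \frac{\sqrt{-39 + 10}}{\sqrt{-18968 - 27634}} = \frac{\sqrt{-29}}{\sqrt{-46602}} = \frac{i \sqrt{29}}{3 i \sqrt{5178}} = i \sqrt{29} \left(- \frac{i \sqrt{5178}}{15534}\right) = \frac{\sqrt{150162}}{15534}$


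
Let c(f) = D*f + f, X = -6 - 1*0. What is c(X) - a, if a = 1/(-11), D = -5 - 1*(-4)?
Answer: 1/11 ≈ 0.090909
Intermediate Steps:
X = -6 (X = -6 + 0 = -6)
D = -1 (D = -5 + 4 = -1)
c(f) = 0 (c(f) = -f + f = 0)
a = -1/11 ≈ -0.090909
c(X) - a = 0 - 1*(-1/11) = 0 + 1/11 = 1/11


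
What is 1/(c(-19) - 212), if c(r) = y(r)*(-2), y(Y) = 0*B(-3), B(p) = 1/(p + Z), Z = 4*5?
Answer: -1/212 ≈ -0.0047170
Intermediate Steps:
Z = 20
B(p) = 1/(20 + p) (B(p) = 1/(p + 20) = 1/(20 + p))
y(Y) = 0 (y(Y) = 0/(20 - 3) = 0/17 = 0*(1/17) = 0)
c(r) = 0 (c(r) = 0*(-2) = 0)
1/(c(-19) - 212) = 1/(0 - 212) = 1/(-212) = -1/212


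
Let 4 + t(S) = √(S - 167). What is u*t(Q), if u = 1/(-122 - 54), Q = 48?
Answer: 1/44 - I*√119/176 ≈ 0.022727 - 0.061981*I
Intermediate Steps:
t(S) = -4 + √(-167 + S) (t(S) = -4 + √(S - 167) = -4 + √(-167 + S))
u = -1/176 (u = 1/(-176) = -1/176 ≈ -0.0056818)
u*t(Q) = -(-4 + √(-167 + 48))/176 = -(-4 + √(-119))/176 = -(-4 + I*√119)/176 = 1/44 - I*√119/176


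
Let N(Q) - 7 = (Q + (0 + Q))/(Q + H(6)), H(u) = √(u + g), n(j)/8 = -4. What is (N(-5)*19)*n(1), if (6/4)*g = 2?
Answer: -316768/53 - 6080*√66/53 ≈ -6908.7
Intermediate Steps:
g = 4/3 (g = (⅔)*2 = 4/3 ≈ 1.3333)
n(j) = -32 (n(j) = 8*(-4) = -32)
H(u) = √(4/3 + u) (H(u) = √(u + 4/3) = √(4/3 + u))
N(Q) = 7 + 2*Q/(Q + √66/3) (N(Q) = 7 + (Q + (0 + Q))/(Q + √(12 + 9*6)/3) = 7 + (Q + Q)/(Q + √(12 + 54)/3) = 7 + (2*Q)/(Q + √66/3) = 7 + 2*Q/(Q + √66/3))
(N(-5)*19)*n(1) = (((7*√66 + 27*(-5))/(√66 + 3*(-5)))*19)*(-32) = (((7*√66 - 135)/(√66 - 15))*19)*(-32) = (((-135 + 7*√66)/(-15 + √66))*19)*(-32) = (19*(-135 + 7*√66)/(-15 + √66))*(-32) = -608*(-135 + 7*√66)/(-15 + √66)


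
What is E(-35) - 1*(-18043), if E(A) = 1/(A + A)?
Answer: 1263009/70 ≈ 18043.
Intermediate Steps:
E(A) = 1/(2*A)
E(-35) - 1*(-18043) = (½)/(-35) - 1*(-18043) = (½)*(-1/35) + 18043 = -1/70 + 18043 = 1263009/70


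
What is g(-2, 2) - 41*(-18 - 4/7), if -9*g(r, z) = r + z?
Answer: 5330/7 ≈ 761.43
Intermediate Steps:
g(r, z) = -r/9 - z/9 (g(r, z) = -(r + z)/9 = -r/9 - z/9)
g(-2, 2) - 41*(-18 - 4/7) = (-⅑*(-2) - ⅑*2) - 41*(-18 - 4/7) = (2/9 - 2/9) - 41*(-18 - 4*⅐) = 0 - 41*(-18 - 4/7) = 0 - 41*(-130/7) = 0 + 5330/7 = 5330/7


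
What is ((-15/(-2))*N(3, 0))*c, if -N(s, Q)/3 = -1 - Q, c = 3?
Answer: 135/2 ≈ 67.500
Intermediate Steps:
N(s, Q) = 3 + 3*Q (N(s, Q) = -3*(-1 - Q) = 3 + 3*Q)
((-15/(-2))*N(3, 0))*c = ((-15/(-2))*(3 + 3*0))*3 = ((-15*(-½))*(3 + 0))*3 = ((15/2)*3)*3 = (45/2)*3 = 135/2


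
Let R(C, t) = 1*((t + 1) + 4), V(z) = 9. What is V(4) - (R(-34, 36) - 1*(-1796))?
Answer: -1828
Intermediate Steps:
R(C, t) = 5 + t (R(C, t) = 1*((1 + t) + 4) = 1*(5 + t) = 5 + t)
V(4) - (R(-34, 36) - 1*(-1796)) = 9 - ((5 + 36) - 1*(-1796)) = 9 - (41 + 1796) = 9 - 1*1837 = 9 - 1837 = -1828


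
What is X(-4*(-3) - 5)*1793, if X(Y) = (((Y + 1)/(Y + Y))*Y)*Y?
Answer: 50204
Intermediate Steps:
X(Y) = Y*(1/2 + Y/2) (X(Y) = (((1 + Y)/((2*Y)))*Y)*Y = (((1 + Y)*(1/(2*Y)))*Y)*Y = (((1 + Y)/(2*Y))*Y)*Y = (1/2 + Y/2)*Y = Y*(1/2 + Y/2))
X(-4*(-3) - 5)*1793 = ((-4*(-3) - 5)*(1 + (-4*(-3) - 5))/2)*1793 = ((12 - 5)*(1 + (12 - 5))/2)*1793 = ((1/2)*7*(1 + 7))*1793 = ((1/2)*7*8)*1793 = 28*1793 = 50204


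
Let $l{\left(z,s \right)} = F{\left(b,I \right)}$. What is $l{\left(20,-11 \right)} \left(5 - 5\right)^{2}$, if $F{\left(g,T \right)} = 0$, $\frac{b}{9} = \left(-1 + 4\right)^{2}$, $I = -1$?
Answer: $0$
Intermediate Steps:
$b = 81$ ($b = 9 \left(-1 + 4\right)^{2} = 9 \cdot 3^{2} = 9 \cdot 9 = 81$)
$l{\left(z,s \right)} = 0$
$l{\left(20,-11 \right)} \left(5 - 5\right)^{2} = 0 \left(5 - 5\right)^{2} = 0 \cdot 0^{2} = 0 \cdot 0 = 0$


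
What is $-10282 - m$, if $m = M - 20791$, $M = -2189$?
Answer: $12698$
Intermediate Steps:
$m = -22980$ ($m = -2189 - 20791 = -22980$)
$-10282 - m = -10282 - -22980 = -10282 + 22980 = 12698$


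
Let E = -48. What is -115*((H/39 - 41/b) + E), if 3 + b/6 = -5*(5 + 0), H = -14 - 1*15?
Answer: 12181145/2184 ≈ 5577.4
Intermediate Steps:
H = -29 (H = -14 - 15 = -29)
b = -168 (b = -18 + 6*(-5*(5 + 0)) = -18 + 6*(-5*5) = -18 + 6*(-25) = -18 - 150 = -168)
-115*((H/39 - 41/b) + E) = -115*((-29/39 - 41/(-168)) - 48) = -115*((-29*1/39 - 41*(-1/168)) - 48) = -115*((-29/39 + 41/168) - 48) = -115*(-1091/2184 - 48) = -115*(-105923/2184) = 12181145/2184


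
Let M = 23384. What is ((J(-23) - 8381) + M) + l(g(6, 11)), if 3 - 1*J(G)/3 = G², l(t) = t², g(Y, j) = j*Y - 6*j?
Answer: 13425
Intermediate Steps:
g(Y, j) = -6*j + Y*j (g(Y, j) = Y*j - 6*j = -6*j + Y*j)
J(G) = 9 - 3*G²
((J(-23) - 8381) + M) + l(g(6, 11)) = (((9 - 3*(-23)²) - 8381) + 23384) + (11*(-6 + 6))² = (((9 - 3*529) - 8381) + 23384) + (11*0)² = (((9 - 1587) - 8381) + 23384) + 0² = ((-1578 - 8381) + 23384) + 0 = (-9959 + 23384) + 0 = 13425 + 0 = 13425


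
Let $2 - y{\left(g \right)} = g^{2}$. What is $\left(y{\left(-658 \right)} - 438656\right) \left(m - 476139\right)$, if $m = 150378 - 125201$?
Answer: $393066596516$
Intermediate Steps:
$y{\left(g \right)} = 2 - g^{2}$
$m = 25177$
$\left(y{\left(-658 \right)} - 438656\right) \left(m - 476139\right) = \left(\left(2 - \left(-658\right)^{2}\right) - 438656\right) \left(25177 - 476139\right) = \left(\left(2 - 432964\right) - 438656\right) \left(-450962\right) = \left(-432962 - 438656\right) \left(-450962\right) = \left(-871618\right) \left(-450962\right) = 393066596516$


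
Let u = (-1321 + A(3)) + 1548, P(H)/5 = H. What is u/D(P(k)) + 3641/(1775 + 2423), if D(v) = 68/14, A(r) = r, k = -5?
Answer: 3441287/71366 ≈ 48.220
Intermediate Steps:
P(H) = 5*H
D(v) = 34/7 (D(v) = 68*(1/14) = 34/7)
u = 230 (u = (-1321 + 3) + 1548 = -1318 + 1548 = 230)
u/D(P(k)) + 3641/(1775 + 2423) = 230/(34/7) + 3641/(1775 + 2423) = 230*(7/34) + 3641/4198 = 805/17 + 3641*(1/4198) = 805/17 + 3641/4198 = 3441287/71366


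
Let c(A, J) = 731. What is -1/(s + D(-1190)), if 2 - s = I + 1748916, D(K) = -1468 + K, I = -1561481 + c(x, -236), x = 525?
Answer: 1/190822 ≈ 5.2405e-6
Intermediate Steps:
I = -1560750 (I = -1561481 + 731 = -1560750)
s = -188164 (s = 2 - (-1560750 + 1748916) = 2 - 1*188166 = 2 - 188166 = -188164)
-1/(s + D(-1190)) = -1/(-188164 + (-1468 - 1190)) = -1/(-188164 - 2658) = -1/(-190822) = -1*(-1/190822) = 1/190822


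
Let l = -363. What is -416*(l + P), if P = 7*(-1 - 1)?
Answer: 156832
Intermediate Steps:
P = -14 (P = 7*(-2) = -14)
-416*(l + P) = -416*(-363 - 14) = -416*(-377) = 156832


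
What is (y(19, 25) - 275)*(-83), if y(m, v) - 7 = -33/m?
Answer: 425375/19 ≈ 22388.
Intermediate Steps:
y(m, v) = 7 - 33/m
(y(19, 25) - 275)*(-83) = ((7 - 33/19) - 275)*(-83) = (100/19 - 275)*(-83) = -5125/19*(-83) = 425375/19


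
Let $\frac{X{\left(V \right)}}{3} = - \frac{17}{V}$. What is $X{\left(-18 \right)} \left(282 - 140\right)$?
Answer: $\frac{1207}{3} \approx 402.33$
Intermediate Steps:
$X{\left(V \right)} = - \frac{51}{V}$ ($X{\left(V \right)} = 3 \left(- \frac{17}{V}\right) = - \frac{51}{V}$)
$X{\left(-18 \right)} \left(282 - 140\right) = - \frac{51}{-18} \left(282 - 140\right) = \left(-51\right) \left(- \frac{1}{18}\right) 142 = \frac{17}{6} \cdot 142 = \frac{1207}{3}$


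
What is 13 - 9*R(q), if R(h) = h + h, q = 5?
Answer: -77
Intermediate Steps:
R(h) = 2*h
13 - 9*R(q) = 13 - 18*5 = 13 - 9*10 = 13 - 90 = -77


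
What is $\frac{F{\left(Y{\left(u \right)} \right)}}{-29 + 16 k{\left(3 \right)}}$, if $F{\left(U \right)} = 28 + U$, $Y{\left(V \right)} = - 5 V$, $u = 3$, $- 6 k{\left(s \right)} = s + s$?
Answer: $- \frac{13}{45} \approx -0.28889$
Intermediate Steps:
$k{\left(s \right)} = - \frac{s}{3}$ ($k{\left(s \right)} = - \frac{s + s}{6} = - \frac{2 s}{6} = - \frac{s}{3}$)
$\frac{F{\left(Y{\left(u \right)} \right)}}{-29 + 16 k{\left(3 \right)}} = \frac{28 - 15}{-29 + 16 \left(\left(- \frac{1}{3}\right) 3\right)} = \frac{28 - 15}{-29 + 16 \left(-1\right)} = \frac{13}{-29 - 16} = \frac{13}{-45} = 13 \left(- \frac{1}{45}\right) = - \frac{13}{45}$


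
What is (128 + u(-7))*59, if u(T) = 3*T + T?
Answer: 5900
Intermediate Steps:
u(T) = 4*T
(128 + u(-7))*59 = (128 + 4*(-7))*59 = (128 - 28)*59 = 100*59 = 5900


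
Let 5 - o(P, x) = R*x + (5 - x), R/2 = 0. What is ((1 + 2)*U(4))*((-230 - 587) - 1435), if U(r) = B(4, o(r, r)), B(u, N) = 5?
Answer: -33780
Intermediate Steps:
R = 0 (R = 2*0 = 0)
o(P, x) = x (o(P, x) = 5 - (0*x + (5 - x)) = 5 - (0 + (5 - x)) = 5 - (5 - x) = 5 + (-5 + x) = x)
U(r) = 5
((1 + 2)*U(4))*((-230 - 587) - 1435) = ((1 + 2)*5)*((-230 - 587) - 1435) = (3*5)*(-817 - 1435) = 15*(-2252) = -33780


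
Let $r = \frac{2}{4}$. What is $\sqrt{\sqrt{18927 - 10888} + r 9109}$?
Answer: $\frac{\sqrt{18218 + 4 \sqrt{8039}}}{2} \approx 68.148$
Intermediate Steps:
$r = \frac{1}{2}$ ($r = 2 \cdot \frac{1}{4} = \frac{1}{2} \approx 0.5$)
$\sqrt{\sqrt{18927 - 10888} + r 9109} = \sqrt{\sqrt{18927 - 10888} + \frac{1}{2} \cdot 9109} = \sqrt{\sqrt{8039} + \frac{9109}{2}} = \sqrt{\frac{9109}{2} + \sqrt{8039}}$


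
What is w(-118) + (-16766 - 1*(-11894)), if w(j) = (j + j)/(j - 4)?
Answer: -297074/61 ≈ -4870.1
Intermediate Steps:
w(j) = 2*j/(-4 + j) (w(j) = (2*j)/(-4 + j) = 2*j/(-4 + j))
w(-118) + (-16766 - 1*(-11894)) = 2*(-118)/(-4 - 118) + (-16766 - 1*(-11894)) = 2*(-118)/(-122) + (-16766 + 11894) = 2*(-118)*(-1/122) - 4872 = 118/61 - 4872 = -297074/61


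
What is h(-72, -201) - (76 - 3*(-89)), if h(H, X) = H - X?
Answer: -214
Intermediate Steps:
h(-72, -201) - (76 - 3*(-89)) = (-72 - 1*(-201)) - (76 - 3*(-89)) = (-72 + 201) - (76 + 267) = 129 - 1*343 = 129 - 343 = -214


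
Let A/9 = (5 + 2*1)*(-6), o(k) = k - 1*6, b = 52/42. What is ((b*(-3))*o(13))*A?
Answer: 9828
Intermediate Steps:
b = 26/21 (b = 52*(1/42) = 26/21 ≈ 1.2381)
o(k) = -6 + k (o(k) = k - 6 = -6 + k)
A = -378 (A = 9*((5 + 2*1)*(-6)) = 9*((5 + 2)*(-6)) = 9*(7*(-6)) = 9*(-42) = -378)
((b*(-3))*o(13))*A = (((26/21)*(-3))*(-6 + 13))*(-378) = -26/7*7*(-378) = -26*(-378) = 9828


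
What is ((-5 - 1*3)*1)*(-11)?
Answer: 88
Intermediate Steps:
((-5 - 1*3)*1)*(-11) = ((-5 - 3)*1)*(-11) = -8*1*(-11) = -8*(-11) = 88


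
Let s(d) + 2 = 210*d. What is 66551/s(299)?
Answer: 66551/62788 ≈ 1.0599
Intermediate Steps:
s(d) = -2 + 210*d
66551/s(299) = 66551/(-2 + 210*299) = 66551/(-2 + 62790) = 66551/62788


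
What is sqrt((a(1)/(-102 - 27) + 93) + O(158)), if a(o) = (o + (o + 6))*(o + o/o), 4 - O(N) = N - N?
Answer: sqrt(1612113)/129 ≈ 9.8426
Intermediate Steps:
O(N) = 4 (O(N) = 4 - (N - N) = 4 - 1*0 = 4 + 0 = 4)
a(o) = (1 + o)*(6 + 2*o) (a(o) = (o + (6 + o))*(o + 1) = (6 + 2*o)*(1 + o) = (1 + o)*(6 + 2*o))
sqrt((a(1)/(-102 - 27) + 93) + O(158)) = sqrt(((6 + 2*1**2 + 8*1)/(-102 - 27) + 93) + 4) = sqrt(((6 + 2*1 + 8)/(-129) + 93) + 4) = sqrt((-(6 + 2 + 8)/129 + 93) + 4) = sqrt((-1/129*16 + 93) + 4) = sqrt((-16/129 + 93) + 4) = sqrt(11981/129 + 4) = sqrt(12497/129) = sqrt(1612113)/129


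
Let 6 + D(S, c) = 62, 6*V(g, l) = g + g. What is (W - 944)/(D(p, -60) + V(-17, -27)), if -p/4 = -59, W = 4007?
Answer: 9189/151 ≈ 60.854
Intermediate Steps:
V(g, l) = g/3 (V(g, l) = (g + g)/6 = (2*g)/6 = g/3)
p = 236 (p = -4*(-59) = 236)
D(S, c) = 56 (D(S, c) = -6 + 62 = 56)
(W - 944)/(D(p, -60) + V(-17, -27)) = (4007 - 944)/(56 + (⅓)*(-17)) = 3063/(56 - 17/3) = 3063/(151/3) = 3063*(3/151) = 9189/151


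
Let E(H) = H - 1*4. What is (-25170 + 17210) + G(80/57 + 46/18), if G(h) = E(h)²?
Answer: -232758311/29241 ≈ -7960.0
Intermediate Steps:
E(H) = -4 + H (E(H) = H - 4 = -4 + H)
G(h) = (-4 + h)²
(-25170 + 17210) + G(80/57 + 46/18) = (-25170 + 17210) + (-4 + (80/57 + 46/18))² = -7960 + (-4 + (80*(1/57) + 46*(1/18)))² = -7960 + (-4 + (80/57 + 23/9))² = -7960 + (-4 + 677/171)² = -7960 + (-7/171)² = -7960 + 49/29241 = -232758311/29241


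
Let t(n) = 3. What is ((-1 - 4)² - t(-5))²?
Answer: 484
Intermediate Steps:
((-1 - 4)² - t(-5))² = ((-1 - 4)² - 1*3)² = ((-5)² - 3)² = (25 - 3)² = 22² = 484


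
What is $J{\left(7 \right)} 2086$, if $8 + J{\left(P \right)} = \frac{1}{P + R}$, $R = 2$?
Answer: $- \frac{148106}{9} \approx -16456.0$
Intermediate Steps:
$J{\left(P \right)} = -8 + \frac{1}{2 + P}$ ($J{\left(P \right)} = -8 + \frac{1}{P + 2} = -8 + \frac{1}{2 + P}$)
$J{\left(7 \right)} 2086 = \frac{-15 - 56}{2 + 7} \cdot 2086 = \frac{-15 - 56}{9} \cdot 2086 = \frac{1}{9} \left(-71\right) 2086 = \left(- \frac{71}{9}\right) 2086 = - \frac{148106}{9}$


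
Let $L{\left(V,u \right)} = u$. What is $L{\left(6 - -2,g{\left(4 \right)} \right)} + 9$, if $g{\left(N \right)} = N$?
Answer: $13$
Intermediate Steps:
$L{\left(6 - -2,g{\left(4 \right)} \right)} + 9 = 4 + 9 = 13$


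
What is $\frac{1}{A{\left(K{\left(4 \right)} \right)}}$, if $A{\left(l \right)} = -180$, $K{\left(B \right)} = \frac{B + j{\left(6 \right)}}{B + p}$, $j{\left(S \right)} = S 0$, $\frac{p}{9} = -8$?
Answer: $- \frac{1}{180} \approx -0.0055556$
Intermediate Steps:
$p = -72$ ($p = 9 \left(-8\right) = -72$)
$j{\left(S \right)} = 0$
$K{\left(B \right)} = \frac{B}{-72 + B}$ ($K{\left(B \right)} = \frac{B + 0}{B - 72} = \frac{B}{-72 + B}$)
$\frac{1}{A{\left(K{\left(4 \right)} \right)}} = \frac{1}{-180} = - \frac{1}{180}$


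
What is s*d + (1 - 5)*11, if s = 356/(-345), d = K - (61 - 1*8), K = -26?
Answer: 12944/345 ≈ 37.519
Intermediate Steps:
d = -79 (d = -26 - (61 - 1*8) = -26 - (61 - 8) = -26 - 1*53 = -26 - 53 = -79)
s = -356/345 (s = 356*(-1/345) = -356/345 ≈ -1.0319)
s*d + (1 - 5)*11 = -356/345*(-79) + (1 - 5)*11 = 28124/345 - 4*11 = 28124/345 - 44 = 12944/345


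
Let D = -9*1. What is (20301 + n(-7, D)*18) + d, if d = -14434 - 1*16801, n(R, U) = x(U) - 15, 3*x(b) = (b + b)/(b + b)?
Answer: -11198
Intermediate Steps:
D = -9
x(b) = ⅓ (x(b) = ((b + b)/(b + b))/3 = ((2*b)/((2*b)))/3 = ((2*b)*(1/(2*b)))/3 = (⅓)*1 = ⅓)
n(R, U) = -44/3 (n(R, U) = ⅓ - 15 = -44/3)
d = -31235 (d = -14434 - 16801 = -31235)
(20301 + n(-7, D)*18) + d = (20301 - 44/3*18) - 31235 = (20301 - 264) - 31235 = 20037 - 31235 = -11198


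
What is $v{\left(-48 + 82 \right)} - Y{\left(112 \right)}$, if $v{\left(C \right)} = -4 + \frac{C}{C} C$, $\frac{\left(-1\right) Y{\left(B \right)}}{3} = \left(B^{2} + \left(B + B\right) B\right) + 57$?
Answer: $113097$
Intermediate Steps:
$Y{\left(B \right)} = -171 - 9 B^{2}$ ($Y{\left(B \right)} = - 3 \left(\left(B^{2} + \left(B + B\right) B\right) + 57\right) = - 3 \left(\left(B^{2} + 2 B B\right) + 57\right) = - 3 \left(\left(B^{2} + 2 B^{2}\right) + 57\right) = - 3 \left(3 B^{2} + 57\right) = - 3 \left(57 + 3 B^{2}\right) = -171 - 9 B^{2}$)
$v{\left(C \right)} = -4 + C$ ($v{\left(C \right)} = -4 + 1 C = -4 + C$)
$v{\left(-48 + 82 \right)} - Y{\left(112 \right)} = \left(-4 + \left(-48 + 82\right)\right) - \left(-171 - 9 \cdot 112^{2}\right) = \left(-4 + 34\right) - \left(-171 - 112896\right) = 30 - \left(-171 - 112896\right) = 30 - -113067 = 30 + 113067 = 113097$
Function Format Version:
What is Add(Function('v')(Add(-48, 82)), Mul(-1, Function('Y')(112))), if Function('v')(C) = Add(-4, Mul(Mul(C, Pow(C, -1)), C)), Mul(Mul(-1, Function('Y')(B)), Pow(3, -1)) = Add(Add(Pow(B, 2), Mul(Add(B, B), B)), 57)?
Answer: 113097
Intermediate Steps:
Function('Y')(B) = Add(-171, Mul(-9, Pow(B, 2))) (Function('Y')(B) = Mul(-3, Add(Add(Pow(B, 2), Mul(Add(B, B), B)), 57)) = Mul(-3, Add(Add(Pow(B, 2), Mul(Mul(2, B), B)), 57)) = Mul(-3, Add(Add(Pow(B, 2), Mul(2, Pow(B, 2))), 57)) = Mul(-3, Add(Mul(3, Pow(B, 2)), 57)) = Mul(-3, Add(57, Mul(3, Pow(B, 2)))) = Add(-171, Mul(-9, Pow(B, 2))))
Function('v')(C) = Add(-4, C) (Function('v')(C) = Add(-4, Mul(1, C)) = Add(-4, C))
Add(Function('v')(Add(-48, 82)), Mul(-1, Function('Y')(112))) = Add(Add(-4, Add(-48, 82)), Mul(-1, Add(-171, Mul(-9, Pow(112, 2))))) = Add(Add(-4, 34), Mul(-1, Add(-171, Mul(-9, 12544)))) = Add(30, Mul(-1, Add(-171, -112896))) = Add(30, Mul(-1, -113067)) = Add(30, 113067) = 113097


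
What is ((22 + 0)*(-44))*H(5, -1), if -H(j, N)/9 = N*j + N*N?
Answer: -34848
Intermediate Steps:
H(j, N) = -9*N² - 9*N*j (H(j, N) = -9*(N*j + N*N) = -9*(N*j + N²) = -9*(N² + N*j) = -9*N² - 9*N*j)
((22 + 0)*(-44))*H(5, -1) = ((22 + 0)*(-44))*(-9*(-1)*(-1 + 5)) = (22*(-44))*(-9*(-1)*4) = -968*36 = -34848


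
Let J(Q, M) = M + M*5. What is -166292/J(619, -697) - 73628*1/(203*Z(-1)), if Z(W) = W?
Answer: 170834786/424473 ≈ 402.46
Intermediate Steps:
J(Q, M) = 6*M (J(Q, M) = M + 5*M = 6*M)
-166292/J(619, -697) - 73628*1/(203*Z(-1)) = -166292/(6*(-697)) - 73628/(-1*(-29)*(-7)) = -166292/(-4182) - 73628/(29*(-7)) = -166292*(-1/4182) - 73628/(-203) = 83146/2091 - 73628*(-1/203) = 83146/2091 + 73628/203 = 170834786/424473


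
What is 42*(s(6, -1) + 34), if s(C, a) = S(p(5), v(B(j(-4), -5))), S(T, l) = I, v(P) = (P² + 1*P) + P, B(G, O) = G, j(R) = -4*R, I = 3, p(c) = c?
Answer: 1554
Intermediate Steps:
v(P) = P² + 2*P (v(P) = (P² + P) + P = (P + P²) + P = P² + 2*P)
S(T, l) = 3
s(C, a) = 3
42*(s(6, -1) + 34) = 42*(3 + 34) = 42*37 = 1554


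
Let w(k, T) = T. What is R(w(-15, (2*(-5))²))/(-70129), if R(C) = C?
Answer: -100/70129 ≈ -0.0014259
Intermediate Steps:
R(w(-15, (2*(-5))²))/(-70129) = (2*(-5))²/(-70129) = (-10)²*(-1/70129) = 100*(-1/70129) = -100/70129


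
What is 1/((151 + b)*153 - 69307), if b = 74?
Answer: -1/34882 ≈ -2.8668e-5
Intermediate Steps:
1/((151 + b)*153 - 69307) = 1/((151 + 74)*153 - 69307) = 1/(225*153 - 69307) = 1/(34425 - 69307) = 1/(-34882) = -1/34882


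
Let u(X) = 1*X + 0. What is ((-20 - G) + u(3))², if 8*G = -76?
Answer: 225/4 ≈ 56.250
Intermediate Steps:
G = -19/2 (G = (⅛)*(-76) = -19/2 ≈ -9.5000)
u(X) = X (u(X) = X + 0 = X)
((-20 - G) + u(3))² = ((-20 - 1*(-19/2)) + 3)² = ((-20 + 19/2) + 3)² = (-21/2 + 3)² = (-15/2)² = 225/4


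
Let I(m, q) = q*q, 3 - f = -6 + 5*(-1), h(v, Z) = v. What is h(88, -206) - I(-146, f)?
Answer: -108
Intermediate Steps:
f = 14 (f = 3 - (-6 + 5*(-1)) = 3 - (-6 - 5) = 3 - 1*(-11) = 3 + 11 = 14)
I(m, q) = q²
h(88, -206) - I(-146, f) = 88 - 1*14² = 88 - 1*196 = 88 - 196 = -108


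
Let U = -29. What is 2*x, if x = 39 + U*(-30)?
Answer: 1818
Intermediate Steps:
x = 909 (x = 39 - 29*(-30) = 39 + 870 = 909)
2*x = 2*909 = 1818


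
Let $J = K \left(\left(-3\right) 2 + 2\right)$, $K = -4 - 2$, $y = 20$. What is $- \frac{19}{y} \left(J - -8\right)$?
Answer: $- \frac{152}{5} \approx -30.4$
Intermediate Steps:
$K = -6$
$J = 24$ ($J = - 6 \left(\left(-3\right) 2 + 2\right) = - 6 \left(-6 + 2\right) = \left(-6\right) \left(-4\right) = 24$)
$- \frac{19}{y} \left(J - -8\right) = - \frac{19}{20} \left(24 - -8\right) = \left(-19\right) \frac{1}{20} \left(24 + \left(-5 + 13\right)\right) = - \frac{19 \left(24 + 8\right)}{20} = \left(- \frac{19}{20}\right) 32 = - \frac{152}{5}$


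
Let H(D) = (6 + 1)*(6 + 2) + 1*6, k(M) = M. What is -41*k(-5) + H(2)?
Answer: 267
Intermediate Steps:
H(D) = 62 (H(D) = 7*8 + 6 = 56 + 6 = 62)
-41*k(-5) + H(2) = -41*(-5) + 62 = 205 + 62 = 267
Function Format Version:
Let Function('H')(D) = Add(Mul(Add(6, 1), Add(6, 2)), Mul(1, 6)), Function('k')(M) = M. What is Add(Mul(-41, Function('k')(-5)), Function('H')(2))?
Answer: 267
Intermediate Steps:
Function('H')(D) = 62 (Function('H')(D) = Add(Mul(7, 8), 6) = Add(56, 6) = 62)
Add(Mul(-41, Function('k')(-5)), Function('H')(2)) = Add(Mul(-41, -5), 62) = Add(205, 62) = 267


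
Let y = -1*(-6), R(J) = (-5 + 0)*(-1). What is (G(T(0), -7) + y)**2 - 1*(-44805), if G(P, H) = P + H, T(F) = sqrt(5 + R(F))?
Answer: 44816 - 2*sqrt(10) ≈ 44810.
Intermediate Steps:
R(J) = 5 (R(J) = -5*(-1) = 5)
y = 6
T(F) = sqrt(10) (T(F) = sqrt(5 + 5) = sqrt(10))
G(P, H) = H + P
(G(T(0), -7) + y)**2 - 1*(-44805) = ((-7 + sqrt(10)) + 6)**2 - 1*(-44805) = (-1 + sqrt(10))**2 + 44805 = 44805 + (-1 + sqrt(10))**2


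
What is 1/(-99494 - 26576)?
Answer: -1/126070 ≈ -7.9321e-6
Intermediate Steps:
1/(-99494 - 26576) = 1/(-126070) = -1/126070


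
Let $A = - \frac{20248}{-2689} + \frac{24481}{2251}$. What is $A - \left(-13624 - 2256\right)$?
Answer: $\frac{96232078977}{6052939} \approx 15898.0$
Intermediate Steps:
$A = \frac{111407657}{6052939}$ ($A = \left(-20248\right) \left(- \frac{1}{2689}\right) + 24481 \cdot \frac{1}{2251} = \frac{20248}{2689} + \frac{24481}{2251} = \frac{111407657}{6052939} \approx 18.406$)
$A - \left(-13624 - 2256\right) = \frac{111407657}{6052939} - \left(-13624 - 2256\right) = \frac{111407657}{6052939} - -15880 = \frac{111407657}{6052939} + 15880 = \frac{96232078977}{6052939}$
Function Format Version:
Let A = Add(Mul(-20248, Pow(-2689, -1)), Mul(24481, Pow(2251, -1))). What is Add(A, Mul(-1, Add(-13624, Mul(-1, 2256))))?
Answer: Rational(96232078977, 6052939) ≈ 15898.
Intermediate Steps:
A = Rational(111407657, 6052939) (A = Add(Mul(-20248, Rational(-1, 2689)), Mul(24481, Rational(1, 2251))) = Add(Rational(20248, 2689), Rational(24481, 2251)) = Rational(111407657, 6052939) ≈ 18.406)
Add(A, Mul(-1, Add(-13624, Mul(-1, 2256)))) = Add(Rational(111407657, 6052939), Mul(-1, Add(-13624, Mul(-1, 2256)))) = Add(Rational(111407657, 6052939), Mul(-1, Add(-13624, -2256))) = Add(Rational(111407657, 6052939), Mul(-1, -15880)) = Add(Rational(111407657, 6052939), 15880) = Rational(96232078977, 6052939)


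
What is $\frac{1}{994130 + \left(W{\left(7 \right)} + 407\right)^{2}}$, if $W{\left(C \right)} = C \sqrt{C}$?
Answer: $\frac{580061}{672827892228} - \frac{2849 \sqrt{7}}{672827892228} \approx 8.5092 \cdot 10^{-7}$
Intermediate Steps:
$W{\left(C \right)} = C^{\frac{3}{2}}$
$\frac{1}{994130 + \left(W{\left(7 \right)} + 407\right)^{2}} = \frac{1}{994130 + \left(7^{\frac{3}{2}} + 407\right)^{2}} = \frac{1}{994130 + \left(7 \sqrt{7} + 407\right)^{2}} = \frac{1}{994130 + \left(407 + 7 \sqrt{7}\right)^{2}}$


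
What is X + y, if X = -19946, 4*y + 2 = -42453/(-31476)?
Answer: -837100561/41968 ≈ -19946.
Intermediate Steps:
y = -6833/41968 (y = -½ + (-42453/(-31476))/4 = -½ + (-42453*(-1/31476))/4 = -½ + (¼)*(14151/10492) = -½ + 14151/41968 = -6833/41968 ≈ -0.16281)
X + y = -19946 - 6833/41968 = -837100561/41968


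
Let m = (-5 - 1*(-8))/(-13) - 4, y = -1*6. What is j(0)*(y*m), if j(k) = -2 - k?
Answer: -660/13 ≈ -50.769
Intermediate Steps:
y = -6
m = -55/13 (m = (-5 + 8)*(-1/13) - 4 = 3*(-1/13) - 4 = -3/13 - 4 = -55/13 ≈ -4.2308)
j(0)*(y*m) = (-2 - 1*0)*(-6*(-55/13)) = (-2 + 0)*(330/13) = -2*330/13 = -660/13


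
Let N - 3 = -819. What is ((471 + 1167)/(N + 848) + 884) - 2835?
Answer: -30397/16 ≈ -1899.8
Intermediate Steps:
N = -816 (N = 3 - 819 = -816)
((471 + 1167)/(N + 848) + 884) - 2835 = ((471 + 1167)/(-816 + 848) + 884) - 2835 = (1638/32 + 884) - 2835 = (1638*(1/32) + 884) - 2835 = (819/16 + 884) - 2835 = 14963/16 - 2835 = -30397/16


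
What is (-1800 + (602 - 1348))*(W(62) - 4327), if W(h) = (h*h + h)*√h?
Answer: 11016542 - 9944676*√62 ≈ -6.7288e+7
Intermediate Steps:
W(h) = √h*(h + h²) (W(h) = (h² + h)*√h = (h + h²)*√h = √h*(h + h²))
(-1800 + (602 - 1348))*(W(62) - 4327) = (-1800 + (602 - 1348))*(62^(3/2)*(1 + 62) - 4327) = (-1800 - 746)*((62*√62)*63 - 4327) = -2546*(3906*√62 - 4327) = -2546*(-4327 + 3906*√62) = 11016542 - 9944676*√62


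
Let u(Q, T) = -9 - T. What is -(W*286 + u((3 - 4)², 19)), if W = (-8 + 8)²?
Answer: 28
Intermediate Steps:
W = 0 (W = 0² = 0)
-(W*286 + u((3 - 4)², 19)) = -(0*286 + (-9 - 1*19)) = -(0 + (-9 - 19)) = -(0 - 28) = -1*(-28) = 28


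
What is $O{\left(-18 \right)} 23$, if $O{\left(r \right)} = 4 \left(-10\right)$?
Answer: $-920$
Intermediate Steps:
$O{\left(r \right)} = -40$
$O{\left(-18 \right)} 23 = \left(-40\right) 23 = -920$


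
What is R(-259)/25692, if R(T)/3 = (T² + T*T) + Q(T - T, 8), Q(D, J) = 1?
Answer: 134163/8564 ≈ 15.666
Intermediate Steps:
R(T) = 3 + 6*T² (R(T) = 3*((T² + T*T) + 1) = 3*((T² + T²) + 1) = 3*(2*T² + 1) = 3*(1 + 2*T²) = 3 + 6*T²)
R(-259)/25692 = (3 + 6*(-259)²)/25692 = (3 + 6*67081)*(1/25692) = (3 + 402486)*(1/25692) = 402489*(1/25692) = 134163/8564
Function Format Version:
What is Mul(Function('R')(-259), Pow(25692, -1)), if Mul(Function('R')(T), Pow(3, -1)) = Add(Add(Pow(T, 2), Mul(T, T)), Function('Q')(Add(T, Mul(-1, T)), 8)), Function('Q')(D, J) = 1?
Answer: Rational(134163, 8564) ≈ 15.666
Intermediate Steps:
Function('R')(T) = Add(3, Mul(6, Pow(T, 2))) (Function('R')(T) = Mul(3, Add(Add(Pow(T, 2), Mul(T, T)), 1)) = Mul(3, Add(Add(Pow(T, 2), Pow(T, 2)), 1)) = Mul(3, Add(Mul(2, Pow(T, 2)), 1)) = Mul(3, Add(1, Mul(2, Pow(T, 2)))) = Add(3, Mul(6, Pow(T, 2))))
Mul(Function('R')(-259), Pow(25692, -1)) = Mul(Add(3, Mul(6, Pow(-259, 2))), Pow(25692, -1)) = Mul(Add(3, Mul(6, 67081)), Rational(1, 25692)) = Mul(Add(3, 402486), Rational(1, 25692)) = Mul(402489, Rational(1, 25692)) = Rational(134163, 8564)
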